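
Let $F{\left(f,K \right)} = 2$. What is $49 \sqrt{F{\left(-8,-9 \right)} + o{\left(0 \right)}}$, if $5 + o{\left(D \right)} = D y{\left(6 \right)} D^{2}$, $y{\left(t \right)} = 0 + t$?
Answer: $49 i \sqrt{3} \approx 84.87 i$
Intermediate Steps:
$y{\left(t \right)} = t$
$o{\left(D \right)} = -5 + 6 D^{3}$ ($o{\left(D \right)} = -5 + D 6 D^{2} = -5 + 6 D^{3}$)
$49 \sqrt{F{\left(-8,-9 \right)} + o{\left(0 \right)}} = 49 \sqrt{2 - \left(5 - 6 \cdot 0^{3}\right)} = 49 \sqrt{2 + \left(-5 + 6 \cdot 0\right)} = 49 \sqrt{2 + \left(-5 + 0\right)} = 49 \sqrt{2 - 5} = 49 \sqrt{-3} = 49 i \sqrt{3}$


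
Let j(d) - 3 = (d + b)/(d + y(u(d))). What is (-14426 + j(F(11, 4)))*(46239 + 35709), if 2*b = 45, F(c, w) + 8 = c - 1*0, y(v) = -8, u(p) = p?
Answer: -5911769694/5 ≈ -1.1824e+9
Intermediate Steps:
F(c, w) = -8 + c (F(c, w) = -8 + (c - 1*0) = -8 + (c + 0) = -8 + c)
b = 45/2 (b = (1/2)*45 = 45/2 ≈ 22.500)
j(d) = 3 + (45/2 + d)/(-8 + d) (j(d) = 3 + (d + 45/2)/(d - 8) = 3 + (45/2 + d)/(-8 + d))
(-14426 + j(F(11, 4)))*(46239 + 35709) = (-14426 + (-3 + 8*(-8 + 11))/(2*(-8 + (-8 + 11))))*(46239 + 35709) = (-14426 + (-3 + 8*3)/(2*(-8 + 3)))*81948 = (-14426 + (1/2)*(-3 + 24)/(-5))*81948 = (-14426 + (1/2)*(-1/5)*21)*81948 = (-14426 - 21/10)*81948 = -144281/10*81948 = -5911769694/5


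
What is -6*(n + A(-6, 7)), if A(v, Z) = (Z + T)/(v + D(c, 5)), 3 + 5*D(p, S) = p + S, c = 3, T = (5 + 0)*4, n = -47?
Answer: 1572/5 ≈ 314.40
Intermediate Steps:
T = 20 (T = 5*4 = 20)
D(p, S) = -⅗ + S/5 + p/5 (D(p, S) = -⅗ + (p + S)/5 = -⅗ + (S + p)/5 = -⅗ + (S/5 + p/5) = -⅗ + S/5 + p/5)
A(v, Z) = (20 + Z)/(1 + v) (A(v, Z) = (Z + 20)/(v + (-⅗ + (⅕)*5 + (⅕)*3)) = (20 + Z)/(v + (-⅗ + 1 + ⅗)) = (20 + Z)/(v + 1) = (20 + Z)/(1 + v))
-6*(n + A(-6, 7)) = -6*(-47 + (20 + 7)/(1 - 6)) = -6*(-47 + 27/(-5)) = -6*(-47 - ⅕*27) = -6*(-47 - 27/5) = -6*(-262/5) = 1572/5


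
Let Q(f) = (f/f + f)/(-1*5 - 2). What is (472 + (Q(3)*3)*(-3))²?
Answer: 11155600/49 ≈ 2.2767e+5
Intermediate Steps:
Q(f) = -⅐ - f/7 (Q(f) = (1 + f)/(-5 - 2) = (1 + f)/(-7) = (1 + f)*(-⅐) = -⅐ - f/7)
(472 + (Q(3)*3)*(-3))² = (472 + ((-⅐ - ⅐*3)*3)*(-3))² = (472 + ((-⅐ - 3/7)*3)*(-3))² = (472 - 4/7*3*(-3))² = (472 - 12/7*(-3))² = (472 + 36/7)² = (3340/7)² = 11155600/49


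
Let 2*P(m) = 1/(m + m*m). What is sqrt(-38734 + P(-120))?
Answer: I*sqrt(1974643824615)/7140 ≈ 196.81*I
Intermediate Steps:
P(m) = 1/(2*(m + m**2)) (P(m) = 1/(2*(m + m*m)) = 1/(2*(m + m**2)))
sqrt(-38734 + P(-120)) = sqrt(-38734 + (1/2)/(-120*(1 - 120))) = sqrt(-38734 + (1/2)*(-1/120)/(-119)) = sqrt(-38734 + (1/2)*(-1/120)*(-1/119)) = sqrt(-38734 + 1/28560) = sqrt(-1106243039/28560) = I*sqrt(1974643824615)/7140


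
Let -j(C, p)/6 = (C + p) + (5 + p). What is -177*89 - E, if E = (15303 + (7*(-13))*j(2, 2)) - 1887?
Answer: -35175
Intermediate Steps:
j(C, p) = -30 - 12*p - 6*C (j(C, p) = -6*((C + p) + (5 + p)) = -6*(5 + C + 2*p) = -30 - 12*p - 6*C)
E = 19422 (E = (15303 + (7*(-13))*(-30 - 12*2 - 6*2)) - 1887 = (15303 - 91*(-30 - 24 - 12)) - 1887 = (15303 - 91*(-66)) - 1887 = (15303 + 6006) - 1887 = 21309 - 1887 = 19422)
-177*89 - E = -177*89 - 1*19422 = -15753 - 19422 = -35175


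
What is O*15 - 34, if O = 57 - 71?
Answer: -244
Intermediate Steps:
O = -14
O*15 - 34 = -14*15 - 34 = -210 - 34 = -244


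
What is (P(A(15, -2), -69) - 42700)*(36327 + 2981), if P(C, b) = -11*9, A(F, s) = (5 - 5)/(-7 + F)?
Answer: -1682343092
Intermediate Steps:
A(F, s) = 0 (A(F, s) = 0/(-7 + F) = 0)
P(C, b) = -99
(P(A(15, -2), -69) - 42700)*(36327 + 2981) = (-99 - 42700)*(36327 + 2981) = -42799*39308 = -1682343092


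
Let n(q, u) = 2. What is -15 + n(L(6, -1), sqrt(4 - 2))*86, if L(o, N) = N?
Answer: 157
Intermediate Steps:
-15 + n(L(6, -1), sqrt(4 - 2))*86 = -15 + 2*86 = -15 + 172 = 157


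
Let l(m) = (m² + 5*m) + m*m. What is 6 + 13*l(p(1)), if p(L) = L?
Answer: 97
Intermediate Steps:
l(m) = 2*m² + 5*m (l(m) = (m² + 5*m) + m² = 2*m² + 5*m)
6 + 13*l(p(1)) = 6 + 13*(1*(5 + 2*1)) = 6 + 13*(1*(5 + 2)) = 6 + 13*(1*7) = 6 + 13*7 = 6 + 91 = 97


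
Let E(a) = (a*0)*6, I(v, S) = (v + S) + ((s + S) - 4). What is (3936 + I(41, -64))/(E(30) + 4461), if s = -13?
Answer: 3832/4461 ≈ 0.85900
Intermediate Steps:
I(v, S) = -17 + v + 2*S (I(v, S) = (v + S) + ((-13 + S) - 4) = (S + v) + (-17 + S) = -17 + v + 2*S)
E(a) = 0 (E(a) = 0*6 = 0)
(3936 + I(41, -64))/(E(30) + 4461) = (3936 + (-17 + 41 + 2*(-64)))/(0 + 4461) = (3936 + (-17 + 41 - 128))/4461 = (3936 - 104)*(1/4461) = 3832*(1/4461) = 3832/4461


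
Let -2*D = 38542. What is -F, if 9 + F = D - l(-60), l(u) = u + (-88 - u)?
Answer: 19192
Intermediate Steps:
l(u) = -88
D = -19271 (D = -1/2*38542 = -19271)
F = -19192 (F = -9 + (-19271 - 1*(-88)) = -9 + (-19271 + 88) = -9 - 19183 = -19192)
-F = -1*(-19192) = 19192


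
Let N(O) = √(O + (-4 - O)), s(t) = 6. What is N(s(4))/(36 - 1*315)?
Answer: -2*I/279 ≈ -0.0071685*I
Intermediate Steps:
N(O) = 2*I (N(O) = √(-4) = 2*I)
N(s(4))/(36 - 1*315) = (2*I)/(36 - 1*315) = (2*I)/(36 - 315) = (2*I)/(-279) = (2*I)*(-1/279) = -2*I/279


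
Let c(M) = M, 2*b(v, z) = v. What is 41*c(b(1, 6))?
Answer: 41/2 ≈ 20.500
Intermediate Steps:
b(v, z) = v/2
41*c(b(1, 6)) = 41*((½)*1) = 41*(½) = 41/2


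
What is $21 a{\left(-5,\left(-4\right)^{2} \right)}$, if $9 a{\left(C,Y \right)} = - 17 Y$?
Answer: $- \frac{1904}{3} \approx -634.67$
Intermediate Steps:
$a{\left(C,Y \right)} = - \frac{17 Y}{9}$ ($a{\left(C,Y \right)} = \frac{\left(-17\right) Y}{9} = - \frac{17 Y}{9}$)
$21 a{\left(-5,\left(-4\right)^{2} \right)} = 21 \left(- \frac{17 \left(-4\right)^{2}}{9}\right) = 21 \left(\left(- \frac{17}{9}\right) 16\right) = 21 \left(- \frac{272}{9}\right) = - \frac{1904}{3}$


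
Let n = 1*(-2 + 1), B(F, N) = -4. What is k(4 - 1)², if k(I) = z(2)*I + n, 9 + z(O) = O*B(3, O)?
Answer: 2704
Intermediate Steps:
z(O) = -9 - 4*O (z(O) = -9 + O*(-4) = -9 - 4*O)
n = -1 (n = 1*(-1) = -1)
k(I) = -1 - 17*I (k(I) = (-9 - 4*2)*I - 1 = (-9 - 8)*I - 1 = -17*I - 1 = -1 - 17*I)
k(4 - 1)² = (-1 - 17*(4 - 1))² = (-1 - 17*3)² = (-1 - 51)² = (-52)² = 2704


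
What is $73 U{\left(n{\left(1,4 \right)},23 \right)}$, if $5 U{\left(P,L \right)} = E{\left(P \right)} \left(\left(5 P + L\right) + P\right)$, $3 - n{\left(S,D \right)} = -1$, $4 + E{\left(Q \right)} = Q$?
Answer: $0$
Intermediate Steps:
$E{\left(Q \right)} = -4 + Q$
$n{\left(S,D \right)} = 4$ ($n{\left(S,D \right)} = 3 - -1 = 3 + 1 = 4$)
$U{\left(P,L \right)} = \frac{\left(-4 + P\right) \left(L + 6 P\right)}{5}$ ($U{\left(P,L \right)} = \frac{\left(-4 + P\right) \left(\left(5 P + L\right) + P\right)}{5} = \frac{\left(-4 + P\right) \left(\left(L + 5 P\right) + P\right)}{5} = \frac{\left(-4 + P\right) \left(L + 6 P\right)}{5}$)
$73 U{\left(n{\left(1,4 \right)},23 \right)} = 73 \frac{\left(-4 + 4\right) \left(23 + 6 \cdot 4\right)}{5} = 73 \cdot \frac{1}{5} \cdot 0 \left(23 + 24\right) = 73 \cdot \frac{1}{5} \cdot 0 \cdot 47 = 73 \cdot 0 = 0$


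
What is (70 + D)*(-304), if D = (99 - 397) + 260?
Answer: -9728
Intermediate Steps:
D = -38 (D = -298 + 260 = -38)
(70 + D)*(-304) = (70 - 38)*(-304) = 32*(-304) = -9728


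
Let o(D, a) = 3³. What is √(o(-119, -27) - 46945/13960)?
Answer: √46064510/1396 ≈ 4.8618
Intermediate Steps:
o(D, a) = 27
√(o(-119, -27) - 46945/13960) = √(27 - 46945/13960) = √(27 - 46945*1/13960) = √(27 - 9389/2792) = √(65995/2792) = √46064510/1396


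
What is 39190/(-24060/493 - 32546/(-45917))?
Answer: -26092564835/32021113 ≈ -814.86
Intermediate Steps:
39190/(-24060/493 - 32546/(-45917)) = 39190/(-24060*1/493 - 32546*(-1/45917)) = 39190/(-24060/493 + 32546/45917) = 39190/(-64042226/1331593) = 39190*(-1331593/64042226) = -26092564835/32021113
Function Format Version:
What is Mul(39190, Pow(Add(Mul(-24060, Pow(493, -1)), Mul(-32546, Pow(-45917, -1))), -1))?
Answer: Rational(-26092564835, 32021113) ≈ -814.86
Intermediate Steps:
Mul(39190, Pow(Add(Mul(-24060, Pow(493, -1)), Mul(-32546, Pow(-45917, -1))), -1)) = Mul(39190, Pow(Add(Mul(-24060, Rational(1, 493)), Mul(-32546, Rational(-1, 45917))), -1)) = Mul(39190, Pow(Add(Rational(-24060, 493), Rational(32546, 45917)), -1)) = Mul(39190, Pow(Rational(-64042226, 1331593), -1)) = Mul(39190, Rational(-1331593, 64042226)) = Rational(-26092564835, 32021113)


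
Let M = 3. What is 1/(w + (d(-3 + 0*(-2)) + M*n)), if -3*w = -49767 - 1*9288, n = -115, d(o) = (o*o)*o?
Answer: 1/19313 ≈ 5.1779e-5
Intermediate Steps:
d(o) = o³ (d(o) = o²*o = o³)
w = 19685 (w = -(-49767 - 1*9288)/3 = -(-49767 - 9288)/3 = -⅓*(-59055) = 19685)
1/(w + (d(-3 + 0*(-2)) + M*n)) = 1/(19685 + ((-3 + 0*(-2))³ + 3*(-115))) = 1/(19685 + ((-3 + 0)³ - 345)) = 1/(19685 + ((-3)³ - 345)) = 1/(19685 + (-27 - 345)) = 1/(19685 - 372) = 1/19313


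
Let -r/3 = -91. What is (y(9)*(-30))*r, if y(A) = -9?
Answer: 73710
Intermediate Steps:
r = 273 (r = -3*(-91) = 273)
(y(9)*(-30))*r = -9*(-30)*273 = 270*273 = 73710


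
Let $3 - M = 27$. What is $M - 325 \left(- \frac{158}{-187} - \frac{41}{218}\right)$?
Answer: $- \frac{9680909}{40766} \approx -237.48$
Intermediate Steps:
$M = -24$ ($M = 3 - 27 = -24$)
$M - 325 \left(- \frac{158}{-187} - \frac{41}{218}\right) = -24 - 325 \left(- \frac{158}{-187} - \frac{41}{218}\right) = -24 - 325 \left(\left(-158\right) \left(- \frac{1}{187}\right) - \frac{41}{218}\right) = -24 - 325 \left(\frac{158}{187} - \frac{41}{218}\right) = -24 - \frac{8702525}{40766} = - \frac{9680909}{40766}$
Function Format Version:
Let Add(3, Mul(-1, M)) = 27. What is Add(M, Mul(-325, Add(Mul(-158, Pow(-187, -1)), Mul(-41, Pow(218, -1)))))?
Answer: Rational(-9680909, 40766) ≈ -237.48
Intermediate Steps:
M = -24 (M = Add(3, Mul(-1, 27)) = Add(3, -27) = -24)
Add(M, Mul(-325, Add(Mul(-158, Pow(-187, -1)), Mul(-41, Pow(218, -1))))) = Add(-24, Mul(-325, Add(Mul(-158, Pow(-187, -1)), Mul(-41, Pow(218, -1))))) = Add(-24, Mul(-325, Add(Mul(-158, Rational(-1, 187)), Mul(-41, Rational(1, 218))))) = Add(-24, Mul(-325, Add(Rational(158, 187), Rational(-41, 218)))) = Add(-24, Mul(-325, Rational(26777, 40766))) = Add(-24, Rational(-8702525, 40766)) = Rational(-9680909, 40766)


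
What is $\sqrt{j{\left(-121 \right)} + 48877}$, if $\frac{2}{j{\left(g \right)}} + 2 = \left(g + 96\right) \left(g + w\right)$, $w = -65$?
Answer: $\frac{\sqrt{65995876569}}{1162} \approx 221.08$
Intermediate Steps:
$j{\left(g \right)} = \frac{2}{-2 + \left(-65 + g\right) \left(96 + g\right)}$ ($j{\left(g \right)} = \frac{2}{-2 + \left(g + 96\right) \left(g - 65\right)} = \frac{2}{-2 + \left(96 + g\right) \left(-65 + g\right)} = \frac{2}{-2 + \left(-65 + g\right) \left(96 + g\right)}$)
$\sqrt{j{\left(-121 \right)} + 48877} = \sqrt{\frac{2}{-6242 + \left(-121\right)^{2} + 31 \left(-121\right)} + 48877} = \sqrt{\frac{2}{-6242 + 14641 - 3751} + 48877} = \sqrt{\frac{2}{4648} + 48877} = \sqrt{2 \cdot \frac{1}{4648} + 48877} = \sqrt{\frac{1}{2324} + 48877} = \sqrt{\frac{113590149}{2324}} = \frac{\sqrt{65995876569}}{1162}$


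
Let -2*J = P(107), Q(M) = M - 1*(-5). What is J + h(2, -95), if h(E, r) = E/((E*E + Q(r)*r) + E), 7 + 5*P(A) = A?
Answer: -42779/4278 ≈ -9.9998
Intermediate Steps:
Q(M) = 5 + M (Q(M) = M + 5 = 5 + M)
P(A) = -7/5 + A/5
h(E, r) = E/(E + E² + r*(5 + r)) (h(E, r) = E/((E*E + (5 + r)*r) + E) = E/((E² + r*(5 + r)) + E) = E/(E + E² + r*(5 + r)))
J = -10 (J = -(-7/5 + (⅕)*107)/2 = -(-7/5 + 107/5)/2 = -½*20 = -10)
J + h(2, -95) = -10 + 2/(2 + 2² - 95*(5 - 95)) = -10 + 2/(2 + 4 - 95*(-90)) = -10 + 2/(2 + 4 + 8550) = -10 + 2/8556 = -10 + 2*(1/8556) = -10 + 1/4278 = -42779/4278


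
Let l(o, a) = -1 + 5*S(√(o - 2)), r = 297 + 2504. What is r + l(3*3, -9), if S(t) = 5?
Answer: 2825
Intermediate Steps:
r = 2801
l(o, a) = 24 (l(o, a) = -1 + 5*5 = -1 + 25 = 24)
r + l(3*3, -9) = 2801 + 24 = 2825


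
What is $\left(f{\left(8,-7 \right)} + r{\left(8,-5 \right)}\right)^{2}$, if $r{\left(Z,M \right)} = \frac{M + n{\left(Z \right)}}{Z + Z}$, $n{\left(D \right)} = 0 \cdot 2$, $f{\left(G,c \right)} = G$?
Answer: $\frac{15129}{256} \approx 59.098$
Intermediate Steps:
$n{\left(D \right)} = 0$
$r{\left(Z,M \right)} = \frac{M}{2 Z}$ ($r{\left(Z,M \right)} = \frac{M + 0}{Z + Z} = \frac{M}{2 Z}$)
$\left(f{\left(8,-7 \right)} + r{\left(8,-5 \right)}\right)^{2} = \left(8 + \frac{1}{2} \left(-5\right) \frac{1}{8}\right)^{2} = \left(8 - \frac{5}{16}\right)^{2} = \left(\frac{123}{16}\right)^{2} = \frac{15129}{256}$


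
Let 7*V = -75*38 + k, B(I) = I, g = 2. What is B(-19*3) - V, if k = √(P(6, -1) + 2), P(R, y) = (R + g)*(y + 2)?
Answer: 2451/7 - √10/7 ≈ 349.69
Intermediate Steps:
P(R, y) = (2 + R)*(2 + y) (P(R, y) = (R + 2)*(y + 2) = (2 + R)*(2 + y))
k = √10 (k = √((4 + 2*6 + 2*(-1) + 6*(-1)) + 2) = √((4 + 12 - 2 - 6) + 2) = √(8 + 2) = √10 ≈ 3.1623)
V = -2850/7 + √10/7 (V = (-75*38 + √10)/7 = (-2850 + √10)/7 = -2850/7 + √10/7 ≈ -406.69)
B(-19*3) - V = -19*3 - (-2850/7 + √10/7) = -57 + (2850/7 - √10/7) = 2451/7 - √10/7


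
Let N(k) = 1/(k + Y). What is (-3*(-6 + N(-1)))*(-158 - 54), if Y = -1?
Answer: -4134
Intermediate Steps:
N(k) = 1/(-1 + k) (N(k) = 1/(k - 1) = 1/(-1 + k))
(-3*(-6 + N(-1)))*(-158 - 54) = (-3*(-6 + 1/(-1 - 1)))*(-158 - 54) = -3*(-6 + 1/(-2))*(-212) = -3*(-6 - 1/2)*(-212) = -3*(-13/2)*(-212) = (39/2)*(-212) = -4134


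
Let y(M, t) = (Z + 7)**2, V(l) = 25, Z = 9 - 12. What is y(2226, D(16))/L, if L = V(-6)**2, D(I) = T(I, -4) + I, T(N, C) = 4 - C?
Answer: 16/625 ≈ 0.025600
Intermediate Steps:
Z = -3
D(I) = 8 + I (D(I) = (4 - 1*(-4)) + I = (4 + 4) + I = 8 + I)
y(M, t) = 16 (y(M, t) = (-3 + 7)**2 = 4**2 = 16)
L = 625 (L = 25**2 = 625)
y(2226, D(16))/L = 16/625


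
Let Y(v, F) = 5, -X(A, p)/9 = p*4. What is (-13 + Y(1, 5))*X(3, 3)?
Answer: 864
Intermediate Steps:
X(A, p) = -36*p (X(A, p) = -9*p*4 = -36*p)
(-13 + Y(1, 5))*X(3, 3) = (-13 + 5)*(-36*3) = -8*(-108) = 864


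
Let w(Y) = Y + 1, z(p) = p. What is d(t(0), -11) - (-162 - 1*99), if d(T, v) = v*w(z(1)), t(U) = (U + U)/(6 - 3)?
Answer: 239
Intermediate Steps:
w(Y) = 1 + Y
t(U) = 2*U/3 (t(U) = (2*U)/3 = (2*U)*(1/3) = 2*U/3)
d(T, v) = 2*v (d(T, v) = v*(1 + 1) = v*2 = 2*v)
d(t(0), -11) - (-162 - 1*99) = 2*(-11) - (-162 - 1*99) = -22 - (-162 - 99) = -22 - 1*(-261) = -22 + 261 = 239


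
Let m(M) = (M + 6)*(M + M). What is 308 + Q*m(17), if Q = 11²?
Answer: 94930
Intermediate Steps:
m(M) = 2*M*(6 + M) (m(M) = (6 + M)*(2*M) = 2*M*(6 + M))
Q = 121
308 + Q*m(17) = 308 + 121*(2*17*(6 + 17)) = 308 + 121*(2*17*23) = 308 + 121*782 = 308 + 94622 = 94930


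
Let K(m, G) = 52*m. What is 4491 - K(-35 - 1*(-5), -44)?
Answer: 6051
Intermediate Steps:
4491 - K(-35 - 1*(-5), -44) = 4491 - 52*(-35 - 1*(-5)) = 4491 - 52*(-35 + 5) = 4491 - 52*(-30) = 4491 - 1*(-1560) = 4491 + 1560 = 6051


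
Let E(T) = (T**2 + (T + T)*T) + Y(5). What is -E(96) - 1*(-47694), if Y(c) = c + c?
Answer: 20036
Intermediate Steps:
Y(c) = 2*c
E(T) = 10 + 3*T**2 (E(T) = (T**2 + (T + T)*T) + 2*5 = (T**2 + (2*T)*T) + 10 = (T**2 + 2*T**2) + 10 = 3*T**2 + 10 = 10 + 3*T**2)
-E(96) - 1*(-47694) = -(10 + 3*96**2) - 1*(-47694) = -(10 + 3*9216) + 47694 = -(10 + 27648) + 47694 = -1*27658 + 47694 = -27658 + 47694 = 20036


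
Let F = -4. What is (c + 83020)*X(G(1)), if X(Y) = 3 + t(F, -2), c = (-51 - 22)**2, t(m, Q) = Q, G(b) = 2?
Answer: 88349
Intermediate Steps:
c = 5329 (c = (-73)**2 = 5329)
X(Y) = 1 (X(Y) = 3 - 2 = 1)
(c + 83020)*X(G(1)) = (5329 + 83020)*1 = 88349*1 = 88349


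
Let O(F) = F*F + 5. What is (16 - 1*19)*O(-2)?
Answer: -27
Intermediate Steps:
O(F) = 5 + F² (O(F) = F² + 5 = 5 + F²)
(16 - 1*19)*O(-2) = (16 - 1*19)*(5 + (-2)²) = (16 - 19)*(5 + 4) = -3*9 = -27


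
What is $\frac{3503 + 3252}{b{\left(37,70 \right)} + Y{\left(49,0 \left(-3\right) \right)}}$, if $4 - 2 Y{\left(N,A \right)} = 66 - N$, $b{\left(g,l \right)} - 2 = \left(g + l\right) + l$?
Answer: $\frac{2702}{69} \approx 39.159$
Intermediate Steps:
$b{\left(g,l \right)} = 2 + g + 2 l$ ($b{\left(g,l \right)} = 2 + \left(\left(g + l\right) + l\right) = 2 + \left(g + 2 l\right) = 2 + g + 2 l$)
$Y{\left(N,A \right)} = -31 + \frac{N}{2}$ ($Y{\left(N,A \right)} = 2 - \frac{66 - N}{2} = 2 + \left(-33 + \frac{N}{2}\right) = -31 + \frac{N}{2}$)
$\frac{3503 + 3252}{b{\left(37,70 \right)} + Y{\left(49,0 \left(-3\right) \right)}} = \frac{3503 + 3252}{\left(2 + 37 + 2 \cdot 70\right) + \left(-31 + \frac{1}{2} \cdot 49\right)} = \frac{6755}{\left(2 + 37 + 140\right) + \left(-31 + \frac{49}{2}\right)} = \frac{6755}{179 - \frac{13}{2}} = \frac{6755}{\frac{345}{2}} = 6755 \cdot \frac{2}{345} = \frac{2702}{69}$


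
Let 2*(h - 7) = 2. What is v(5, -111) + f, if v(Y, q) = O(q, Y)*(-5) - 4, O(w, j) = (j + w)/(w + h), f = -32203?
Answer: -3317851/103 ≈ -32212.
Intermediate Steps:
h = 8 (h = 7 + (½)*2 = 7 + 1 = 8)
O(w, j) = (j + w)/(8 + w) (O(w, j) = (j + w)/(w + 8) = (j + w)/(8 + w))
v(Y, q) = -4 - 5*(Y + q)/(8 + q) (v(Y, q) = ((Y + q)/(8 + q))*(-5) - 4 = -5*(Y + q)/(8 + q) - 4 = -4 - 5*(Y + q)/(8 + q))
v(5, -111) + f = (-32 - 9*(-111) - 5*5)/(8 - 111) - 32203 = (-32 + 999 - 25)/(-103) - 32203 = -1/103*942 - 32203 = -942/103 - 32203 = -3317851/103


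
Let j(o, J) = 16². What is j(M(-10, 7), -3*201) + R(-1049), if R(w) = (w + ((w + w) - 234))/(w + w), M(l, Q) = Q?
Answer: 540469/2098 ≈ 257.61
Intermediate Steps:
j(o, J) = 256
R(w) = (-234 + 3*w)/(2*w) (R(w) = (w + (2*w - 234))/((2*w)) = (w + (-234 + 2*w))*(1/(2*w)) = (-234 + 3*w)*(1/(2*w)) = (-234 + 3*w)/(2*w))
j(M(-10, 7), -3*201) + R(-1049) = 256 + (3/2 - 117/(-1049)) = 256 + (3/2 - 117*(-1/1049)) = 256 + (3/2 + 117/1049) = 256 + 3381/2098 = 540469/2098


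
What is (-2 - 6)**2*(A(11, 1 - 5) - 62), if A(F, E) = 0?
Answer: -3968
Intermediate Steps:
(-2 - 6)**2*(A(11, 1 - 5) - 62) = (-2 - 6)**2*(0 - 62) = (-8)**2*(-62) = 64*(-62) = -3968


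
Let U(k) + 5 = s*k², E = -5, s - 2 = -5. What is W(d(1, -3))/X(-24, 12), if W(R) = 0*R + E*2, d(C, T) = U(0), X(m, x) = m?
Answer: 5/12 ≈ 0.41667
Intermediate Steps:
s = -3 (s = 2 - 5 = -3)
U(k) = -5 - 3*k²
d(C, T) = -5 (d(C, T) = -5 - 3*0² = -5 - 3*0 = -5 + 0 = -5)
W(R) = -10 (W(R) = 0*R - 5*2 = 0 - 10 = -10)
W(d(1, -3))/X(-24, 12) = -10/(-24) = -10*(-1/24) = 5/12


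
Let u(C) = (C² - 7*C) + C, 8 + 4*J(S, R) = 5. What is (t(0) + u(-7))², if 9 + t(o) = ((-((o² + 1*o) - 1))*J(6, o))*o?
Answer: 6724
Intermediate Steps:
J(S, R) = -¾ (J(S, R) = -2 + (¼)*5 = -2 + 5/4 = -¾)
u(C) = C² - 6*C
t(o) = -9 + o*(-¾ + 3*o/4 + 3*o²/4) (t(o) = -9 + (-((o² + 1*o) - 1)*(-¾))*o = -9 + (-((o² + o) - 1)*(-¾))*o = -9 + (-((o + o²) - 1)*(-¾))*o = -9 + (-(-1 + o + o²)*(-¾))*o = -9 + ((1 - o - o²)*(-¾))*o = -9 + (-¾ + 3*o/4 + 3*o²/4)*o = -9 + o*(-¾ + 3*o/4 + 3*o²/4))
(t(0) + u(-7))² = ((-9 - ¾*0 + (¾)*0² + (¾)*0³) - 7*(-6 - 7))² = ((-9 + 0 + (¾)*0 + (¾)*0) - 7*(-13))² = ((-9 + 0 + 0 + 0) + 91)² = (-9 + 91)² = 82² = 6724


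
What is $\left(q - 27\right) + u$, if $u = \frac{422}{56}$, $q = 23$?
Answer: $\frac{99}{28} \approx 3.5357$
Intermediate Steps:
$u = \frac{211}{28}$ ($u = 422 \cdot \frac{1}{56} = \frac{211}{28} \approx 7.5357$)
$\left(q - 27\right) + u = \left(23 - 27\right) + \frac{211}{28} = -4 + \frac{211}{28} = \frac{99}{28}$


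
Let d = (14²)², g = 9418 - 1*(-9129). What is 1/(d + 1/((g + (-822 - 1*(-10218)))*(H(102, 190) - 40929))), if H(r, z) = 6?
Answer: 1143511389/43929133519823 ≈ 2.6031e-5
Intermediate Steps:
g = 18547 (g = 9418 + 9129 = 18547)
d = 38416 (d = 196² = 38416)
1/(d + 1/((g + (-822 - 1*(-10218)))*(H(102, 190) - 40929))) = 1/(38416 + 1/((18547 + (-822 - 1*(-10218)))*(6 - 40929))) = 1/(38416 + 1/((18547 + (-822 + 10218))*(-40923))) = 1/(38416 + 1/((18547 + 9396)*(-40923))) = 1/(38416 + 1/(27943*(-40923))) = 1/(38416 + 1/(-1143511389)) = 1/(38416 - 1/1143511389) = 1/(43929133519823/1143511389) = 1143511389/43929133519823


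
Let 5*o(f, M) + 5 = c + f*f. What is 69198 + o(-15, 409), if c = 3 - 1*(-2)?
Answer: 69243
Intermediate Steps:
c = 5 (c = 3 + 2 = 5)
o(f, M) = f**2/5 (o(f, M) = -1 + (5 + f*f)/5 = -1 + (5 + f**2)/5 = -1 + (1 + f**2/5) = f**2/5)
69198 + o(-15, 409) = 69198 + (1/5)*(-15)**2 = 69198 + (1/5)*225 = 69198 + 45 = 69243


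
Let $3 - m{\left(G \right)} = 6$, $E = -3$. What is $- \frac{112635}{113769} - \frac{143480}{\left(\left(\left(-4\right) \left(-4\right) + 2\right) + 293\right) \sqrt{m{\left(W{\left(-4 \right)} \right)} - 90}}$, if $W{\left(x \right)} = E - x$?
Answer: $- \frac{12515}{12641} + \frac{143480 i \sqrt{93}}{28923} \approx -0.99003 + 47.84 i$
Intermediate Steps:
$W{\left(x \right)} = -3 - x$
$m{\left(G \right)} = -3$ ($m{\left(G \right)} = 3 - 6 = -3$)
$- \frac{112635}{113769} - \frac{143480}{\left(\left(\left(-4\right) \left(-4\right) + 2\right) + 293\right) \sqrt{m{\left(W{\left(-4 \right)} \right)} - 90}} = - \frac{112635}{113769} - \frac{143480}{\left(\left(\left(-4\right) \left(-4\right) + 2\right) + 293\right) \sqrt{-3 - 90}} = \left(-112635\right) \frac{1}{113769} - \frac{143480}{\left(\left(16 + 2\right) + 293\right) \sqrt{-93}} = - \frac{12515}{12641} - \frac{143480}{\left(18 + 293\right) i \sqrt{93}} = - \frac{12515}{12641} - \frac{143480}{311 i \sqrt{93}} = - \frac{12515}{12641} - 143480 \left(- \frac{i \sqrt{93}}{28923}\right) = - \frac{12515}{12641} + \frac{143480 i \sqrt{93}}{28923}$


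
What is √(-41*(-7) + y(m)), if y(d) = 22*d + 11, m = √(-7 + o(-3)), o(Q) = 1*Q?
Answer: √(298 + 22*I*√10) ≈ 17.378 + 2.0016*I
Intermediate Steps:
o(Q) = Q
m = I*√10 (m = √(-7 - 3) = √(-10) = I*√10 ≈ 3.1623*I)
y(d) = 11 + 22*d
√(-41*(-7) + y(m)) = √(-41*(-7) + (11 + 22*(I*√10))) = √(287 + (11 + 22*I*√10)) = √(298 + 22*I*√10)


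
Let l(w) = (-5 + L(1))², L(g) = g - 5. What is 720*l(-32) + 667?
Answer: 58987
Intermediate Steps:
L(g) = -5 + g
l(w) = 81 (l(w) = (-5 + (-5 + 1))² = (-5 - 4)² = (-9)² = 81)
720*l(-32) + 667 = 720*81 + 667 = 58320 + 667 = 58987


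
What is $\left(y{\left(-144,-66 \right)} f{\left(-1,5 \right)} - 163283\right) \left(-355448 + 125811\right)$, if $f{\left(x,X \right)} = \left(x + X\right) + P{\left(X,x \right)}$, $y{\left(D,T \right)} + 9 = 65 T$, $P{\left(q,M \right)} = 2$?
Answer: $43419075049$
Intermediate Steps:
$y{\left(D,T \right)} = -9 + 65 T$
$f{\left(x,X \right)} = 2 + X + x$ ($f{\left(x,X \right)} = \left(x + X\right) + 2 = \left(X + x\right) + 2 = 2 + X + x$)
$\left(y{\left(-144,-66 \right)} f{\left(-1,5 \right)} - 163283\right) \left(-355448 + 125811\right) = \left(\left(-9 + 65 \left(-66\right)\right) \left(2 + 5 - 1\right) - 163283\right) \left(-355448 + 125811\right) = \left(\left(-9 - 4290\right) 6 - 163283\right) \left(-229637\right) = \left(\left(-4299\right) 6 - 163283\right) \left(-229637\right) = \left(-25794 - 163283\right) \left(-229637\right) = \left(-189077\right) \left(-229637\right) = 43419075049$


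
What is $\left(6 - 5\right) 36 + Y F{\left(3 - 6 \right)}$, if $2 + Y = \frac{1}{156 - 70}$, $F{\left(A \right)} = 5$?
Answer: $\frac{2241}{86} \approx 26.058$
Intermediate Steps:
$Y = - \frac{171}{86}$ ($Y = -2 + \frac{1}{156 - 70} = -2 + \frac{1}{86} = - \frac{171}{86} \approx -1.9884$)
$\left(6 - 5\right) 36 + Y F{\left(3 - 6 \right)} = \left(6 - 5\right) 36 - \frac{855}{86} = 1 \cdot 36 - \frac{855}{86} = 36 - \frac{855}{86} = \frac{2241}{86}$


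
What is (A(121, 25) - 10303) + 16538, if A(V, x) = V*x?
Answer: 9260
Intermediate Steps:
(A(121, 25) - 10303) + 16538 = (121*25 - 10303) + 16538 = (3025 - 10303) + 16538 = -7278 + 16538 = 9260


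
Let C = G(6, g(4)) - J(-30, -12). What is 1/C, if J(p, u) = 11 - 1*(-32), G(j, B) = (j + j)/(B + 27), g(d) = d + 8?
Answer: -13/555 ≈ -0.023423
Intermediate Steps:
g(d) = 8 + d
G(j, B) = 2*j/(27 + B) (G(j, B) = (2*j)/(27 + B) = 2*j/(27 + B))
J(p, u) = 43 (J(p, u) = 11 + 32 = 43)
C = -555/13 (C = 2*6/(27 + (8 + 4)) - 1*43 = 2*6/(27 + 12) - 43 = 2*6/39 - 43 = 2*6*(1/39) - 43 = 4/13 - 43 = -555/13 ≈ -42.692)
1/C = 1/(-555/13) = -13/555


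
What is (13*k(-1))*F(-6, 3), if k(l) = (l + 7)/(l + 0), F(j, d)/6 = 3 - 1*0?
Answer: -1404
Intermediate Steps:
F(j, d) = 18 (F(j, d) = 6*(3 - 1*0) = 6*(3 + 0) = 6*3 = 18)
k(l) = (7 + l)/l
(13*k(-1))*F(-6, 3) = (13*((7 - 1)/(-1)))*18 = (13*(-1*6))*18 = (13*(-6))*18 = -78*18 = -1404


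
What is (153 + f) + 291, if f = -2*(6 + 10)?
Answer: 412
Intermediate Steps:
f = -32 (f = -2*16 = -32)
(153 + f) + 291 = (153 - 32) + 291 = 121 + 291 = 412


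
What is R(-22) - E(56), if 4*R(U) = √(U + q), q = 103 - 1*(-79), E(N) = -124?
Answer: 124 + √10 ≈ 127.16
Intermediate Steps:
q = 182 (q = 103 + 79 = 182)
R(U) = √(182 + U)/4 (R(U) = √(U + 182)/4 = √(182 + U)/4)
R(-22) - E(56) = √(182 - 22)/4 - 1*(-124) = √160/4 + 124 = (4*√10)/4 + 124 = √10 + 124 = 124 + √10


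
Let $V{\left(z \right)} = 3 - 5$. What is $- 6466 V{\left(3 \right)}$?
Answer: $12932$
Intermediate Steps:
$V{\left(z \right)} = -2$ ($V{\left(z \right)} = 3 - 5 = -2$)
$- 6466 V{\left(3 \right)} = \left(-6466\right) \left(-2\right) = 12932$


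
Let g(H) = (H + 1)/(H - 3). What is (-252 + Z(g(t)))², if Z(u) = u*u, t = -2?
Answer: 39677401/625 ≈ 63484.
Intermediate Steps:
g(H) = (1 + H)/(-3 + H)
Z(u) = u²
(-252 + Z(g(t)))² = (-252 + ((1 - 2)/(-3 - 2))²)² = (-252 + (-1/(-5))²)² = (-252 + (-⅕*(-1))²)² = (-252 + (⅕)²)² = (-252 + 1/25)² = (-6299/25)² = 39677401/625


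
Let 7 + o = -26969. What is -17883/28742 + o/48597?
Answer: -548134781/465591658 ≈ -1.1773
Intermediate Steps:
o = -26976 (o = -7 - 26969 = -26976)
-17883/28742 + o/48597 = -17883/28742 - 26976/48597 = -17883*1/28742 - 26976*1/48597 = -17883/28742 - 8992/16199 = -548134781/465591658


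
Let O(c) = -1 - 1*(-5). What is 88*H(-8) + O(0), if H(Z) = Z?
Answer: -700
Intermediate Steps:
O(c) = 4 (O(c) = -1 + 5 = 4)
88*H(-8) + O(0) = 88*(-8) + 4 = -704 + 4 = -700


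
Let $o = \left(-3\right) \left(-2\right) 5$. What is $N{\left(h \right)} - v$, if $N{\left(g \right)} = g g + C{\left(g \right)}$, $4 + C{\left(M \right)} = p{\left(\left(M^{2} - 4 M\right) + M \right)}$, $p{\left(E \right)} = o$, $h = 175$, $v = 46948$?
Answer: $-16297$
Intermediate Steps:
$o = 30$ ($o = 6 \cdot 5 = 30$)
$p{\left(E \right)} = 30$
$C{\left(M \right)} = 26$ ($C{\left(M \right)} = -4 + 30 = 26$)
$N{\left(g \right)} = 26 + g^{2}$ ($N{\left(g \right)} = g g + 26 = g^{2} + 26 = 26 + g^{2}$)
$N{\left(h \right)} - v = \left(26 + 175^{2}\right) - 46948 = \left(26 + 30625\right) - 46948 = 30651 - 46948 = -16297$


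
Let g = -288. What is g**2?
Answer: 82944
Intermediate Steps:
g**2 = (-288)**2 = 82944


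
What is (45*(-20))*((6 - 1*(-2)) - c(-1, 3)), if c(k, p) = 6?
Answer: -1800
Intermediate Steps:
(45*(-20))*((6 - 1*(-2)) - c(-1, 3)) = (45*(-20))*((6 - 1*(-2)) - 1*6) = -900*((6 + 2) - 6) = -900*(8 - 6) = -900*2 = -1800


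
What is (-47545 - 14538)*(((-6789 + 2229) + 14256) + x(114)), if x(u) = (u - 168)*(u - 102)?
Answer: -561726984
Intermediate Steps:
x(u) = (-168 + u)*(-102 + u)
(-47545 - 14538)*(((-6789 + 2229) + 14256) + x(114)) = (-47545 - 14538)*(((-6789 + 2229) + 14256) + (17136 + 114² - 270*114)) = -62083*((-4560 + 14256) + (17136 + 12996 - 30780)) = -62083*(9696 - 648) = -62083*9048 = -561726984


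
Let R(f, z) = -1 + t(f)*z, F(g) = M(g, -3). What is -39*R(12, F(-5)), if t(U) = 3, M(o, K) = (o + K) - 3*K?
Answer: -78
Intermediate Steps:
M(o, K) = o - 2*K (M(o, K) = (K + o) - 3*K = o - 2*K)
F(g) = 6 + g (F(g) = g - 2*(-3) = g + 6 = 6 + g)
R(f, z) = -1 + 3*z
-39*R(12, F(-5)) = -39*(-1 + 3*(6 - 5)) = -39*(-1 + 3*1) = -39*(-1 + 3) = -39*2 = -78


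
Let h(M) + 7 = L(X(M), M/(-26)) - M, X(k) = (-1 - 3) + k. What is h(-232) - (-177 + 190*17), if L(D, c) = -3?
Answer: -2831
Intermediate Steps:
X(k) = -4 + k
h(M) = -10 - M (h(M) = -7 + (-3 - M) = -10 - M)
h(-232) - (-177 + 190*17) = (-10 - 1*(-232)) - (-177 + 190*17) = (-10 + 232) - (-177 + 3230) = 222 - 1*3053 = 222 - 3053 = -2831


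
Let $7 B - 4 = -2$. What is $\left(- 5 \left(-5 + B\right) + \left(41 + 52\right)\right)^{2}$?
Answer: $\frac{665856}{49} \approx 13589.0$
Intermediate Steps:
$B = \frac{2}{7}$ ($B = \frac{4}{7} + \frac{1}{7} \left(-2\right) = \frac{4}{7} - \frac{2}{7} = \frac{2}{7} \approx 0.28571$)
$\left(- 5 \left(-5 + B\right) + \left(41 + 52\right)\right)^{2} = \left(- 5 \left(-5 + \frac{2}{7}\right) + \left(41 + 52\right)\right)^{2} = \left(\left(-5\right) \left(- \frac{33}{7}\right) + 93\right)^{2} = \left(\frac{165}{7} + 93\right)^{2} = \left(\frac{816}{7}\right)^{2} = \frac{665856}{49}$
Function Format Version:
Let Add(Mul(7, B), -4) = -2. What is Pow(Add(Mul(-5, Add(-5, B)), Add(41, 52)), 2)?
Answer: Rational(665856, 49) ≈ 13589.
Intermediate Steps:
B = Rational(2, 7) (B = Add(Rational(4, 7), Mul(Rational(1, 7), -2)) = Add(Rational(4, 7), Rational(-2, 7)) = Rational(2, 7) ≈ 0.28571)
Pow(Add(Mul(-5, Add(-5, B)), Add(41, 52)), 2) = Pow(Add(Mul(-5, Add(-5, Rational(2, 7))), Add(41, 52)), 2) = Pow(Add(Mul(-5, Rational(-33, 7)), 93), 2) = Pow(Add(Rational(165, 7), 93), 2) = Pow(Rational(816, 7), 2) = Rational(665856, 49)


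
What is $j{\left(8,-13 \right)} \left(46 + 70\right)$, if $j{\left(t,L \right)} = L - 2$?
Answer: $-1740$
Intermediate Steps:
$j{\left(t,L \right)} = -2 + L$
$j{\left(8,-13 \right)} \left(46 + 70\right) = \left(-2 - 13\right) \left(46 + 70\right) = \left(-15\right) 116 = -1740$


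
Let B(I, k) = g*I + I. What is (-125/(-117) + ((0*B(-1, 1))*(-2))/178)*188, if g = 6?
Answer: 23500/117 ≈ 200.85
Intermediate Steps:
B(I, k) = 7*I (B(I, k) = 6*I + I = 7*I)
(-125/(-117) + ((0*B(-1, 1))*(-2))/178)*188 = (-125/(-117) + ((0*(7*(-1)))*(-2))/178)*188 = (-125*(-1/117) + ((0*(-7))*(-2))*(1/178))*188 = (125/117 + (0*(-2))*(1/178))*188 = (125/117 + 0*(1/178))*188 = (125/117 + 0)*188 = (125/117)*188 = 23500/117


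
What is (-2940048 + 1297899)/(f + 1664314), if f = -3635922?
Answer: 1642149/1971608 ≈ 0.83290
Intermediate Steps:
(-2940048 + 1297899)/(f + 1664314) = (-2940048 + 1297899)/(-3635922 + 1664314) = -1642149/(-1971608) = -1642149*(-1/1971608) = 1642149/1971608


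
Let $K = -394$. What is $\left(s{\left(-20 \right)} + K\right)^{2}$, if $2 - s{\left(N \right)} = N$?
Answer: $138384$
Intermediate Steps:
$s{\left(N \right)} = 2 - N$
$\left(s{\left(-20 \right)} + K\right)^{2} = \left(\left(2 - -20\right) - 394\right)^{2} = \left(\left(2 + 20\right) - 394\right)^{2} = \left(22 - 394\right)^{2} = \left(-372\right)^{2} = 138384$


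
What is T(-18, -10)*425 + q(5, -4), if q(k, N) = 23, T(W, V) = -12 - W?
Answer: 2573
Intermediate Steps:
T(-18, -10)*425 + q(5, -4) = (-12 - 1*(-18))*425 + 23 = (-12 + 18)*425 + 23 = 6*425 + 23 = 2550 + 23 = 2573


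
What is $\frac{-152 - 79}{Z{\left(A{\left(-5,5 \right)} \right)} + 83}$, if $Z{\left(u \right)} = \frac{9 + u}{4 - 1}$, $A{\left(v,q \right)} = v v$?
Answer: $- \frac{693}{283} \approx -2.4488$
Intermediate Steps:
$A{\left(v,q \right)} = v^{2}$
$Z{\left(u \right)} = 3 + \frac{u}{3}$ ($Z{\left(u \right)} = \frac{9 + u}{3} = \left(9 + u\right) \frac{1}{3} = 3 + \frac{u}{3}$)
$\frac{-152 - 79}{Z{\left(A{\left(-5,5 \right)} \right)} + 83} = \frac{-152 - 79}{\left(3 + \frac{\left(-5\right)^{2}}{3}\right) + 83} = - \frac{231}{\left(3 + \frac{1}{3} \cdot 25\right) + 83} = - \frac{231}{\left(3 + \frac{25}{3}\right) + 83} = - \frac{231}{\frac{34}{3} + 83} = - \frac{231}{\frac{283}{3}} = \left(-231\right) \frac{3}{283} = - \frac{693}{283}$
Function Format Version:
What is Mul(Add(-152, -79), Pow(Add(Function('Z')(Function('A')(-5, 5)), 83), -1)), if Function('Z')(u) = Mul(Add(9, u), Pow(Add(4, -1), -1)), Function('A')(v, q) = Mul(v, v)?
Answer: Rational(-693, 283) ≈ -2.4488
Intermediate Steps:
Function('A')(v, q) = Pow(v, 2)
Function('Z')(u) = Add(3, Mul(Rational(1, 3), u)) (Function('Z')(u) = Mul(Add(9, u), Pow(3, -1)) = Mul(Add(9, u), Rational(1, 3)) = Add(3, Mul(Rational(1, 3), u)))
Mul(Add(-152, -79), Pow(Add(Function('Z')(Function('A')(-5, 5)), 83), -1)) = Mul(Add(-152, -79), Pow(Add(Add(3, Mul(Rational(1, 3), Pow(-5, 2))), 83), -1)) = Mul(-231, Pow(Add(Add(3, Mul(Rational(1, 3), 25)), 83), -1)) = Mul(-231, Pow(Add(Add(3, Rational(25, 3)), 83), -1)) = Mul(-231, Pow(Add(Rational(34, 3), 83), -1)) = Mul(-231, Pow(Rational(283, 3), -1)) = Mul(-231, Rational(3, 283)) = Rational(-693, 283)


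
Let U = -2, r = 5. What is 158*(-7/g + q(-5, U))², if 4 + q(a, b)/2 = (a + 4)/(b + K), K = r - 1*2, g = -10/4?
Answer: 204768/25 ≈ 8190.7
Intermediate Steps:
g = -5/2 (g = -10*¼ = -5/2 ≈ -2.5000)
K = 3 (K = 5 - 1*2 = 5 - 2 = 3)
q(a, b) = -8 + 2*(4 + a)/(3 + b) (q(a, b) = -8 + 2*((a + 4)/(b + 3)) = -8 + 2*((4 + a)/(3 + b)) = -8 + 2*(4 + a)/(3 + b))
158*(-7/g + q(-5, U))² = 158*(-7/(-5/2) + 2*(-8 - 5 - 4*(-2))/(3 - 2))² = 158*(-7*(-⅖) + 2*(-8 - 5 + 8)/1)² = 158*(14/5 + 2*1*(-5))² = 158*(14/5 - 10)² = 158*(-36/5)² = 158*(1296/25) = 204768/25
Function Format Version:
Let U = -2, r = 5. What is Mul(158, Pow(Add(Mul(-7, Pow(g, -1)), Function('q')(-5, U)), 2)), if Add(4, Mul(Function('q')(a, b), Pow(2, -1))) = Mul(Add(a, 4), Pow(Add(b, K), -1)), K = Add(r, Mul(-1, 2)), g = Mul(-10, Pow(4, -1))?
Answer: Rational(204768, 25) ≈ 8190.7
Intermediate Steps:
g = Rational(-5, 2) (g = Mul(-10, Rational(1, 4)) = Rational(-5, 2) ≈ -2.5000)
K = 3 (K = Add(5, Mul(-1, 2)) = Add(5, -2) = 3)
Function('q')(a, b) = Add(-8, Mul(2, Pow(Add(3, b), -1), Add(4, a))) (Function('q')(a, b) = Add(-8, Mul(2, Mul(Add(a, 4), Pow(Add(b, 3), -1)))) = Add(-8, Mul(2, Mul(Add(4, a), Pow(Add(3, b), -1)))) = Add(-8, Mul(2, Mul(Pow(Add(3, b), -1), Add(4, a)))) = Add(-8, Mul(2, Pow(Add(3, b), -1), Add(4, a))))
Mul(158, Pow(Add(Mul(-7, Pow(g, -1)), Function('q')(-5, U)), 2)) = Mul(158, Pow(Add(Mul(-7, Pow(Rational(-5, 2), -1)), Mul(2, Pow(Add(3, -2), -1), Add(-8, -5, Mul(-4, -2)))), 2)) = Mul(158, Pow(Add(Mul(-7, Rational(-2, 5)), Mul(2, Pow(1, -1), Add(-8, -5, 8))), 2)) = Mul(158, Pow(Add(Rational(14, 5), Mul(2, 1, -5)), 2)) = Mul(158, Pow(Add(Rational(14, 5), -10), 2)) = Mul(158, Pow(Rational(-36, 5), 2)) = Mul(158, Rational(1296, 25)) = Rational(204768, 25)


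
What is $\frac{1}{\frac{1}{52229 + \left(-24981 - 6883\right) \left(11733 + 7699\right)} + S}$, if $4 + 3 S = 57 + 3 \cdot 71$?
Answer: $\frac{1857387057}{164688319051} \approx 0.011278$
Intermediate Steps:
$S = \frac{266}{3}$ ($S = - \frac{4}{3} + \frac{57 + 3 \cdot 71}{3} = - \frac{4}{3} + \frac{57 + 213}{3} = - \frac{4}{3} + \frac{1}{3} \cdot 270 = - \frac{4}{3} + 90 = \frac{266}{3} \approx 88.667$)
$\frac{1}{\frac{1}{52229 + \left(-24981 - 6883\right) \left(11733 + 7699\right)} + S} = \frac{1}{\frac{1}{52229 + \left(-24981 - 6883\right) \left(11733 + 7699\right)} + \frac{266}{3}} = \frac{1}{\frac{1}{52229 - 619181248} + \frac{266}{3}} = \frac{1}{\frac{1}{-619129019} + \frac{266}{3}} = \frac{1}{- \frac{1}{619129019} + \frac{266}{3}} = \frac{1}{\frac{164688319051}{1857387057}} = \frac{1857387057}{164688319051}$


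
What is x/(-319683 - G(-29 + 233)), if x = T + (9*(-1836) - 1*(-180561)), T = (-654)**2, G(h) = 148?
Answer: -591753/319831 ≈ -1.8502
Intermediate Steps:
T = 427716
x = 591753 (x = 427716 + (9*(-1836) - 1*(-180561)) = 427716 + (-16524 + 180561) = 427716 + 164037 = 591753)
x/(-319683 - G(-29 + 233)) = 591753/(-319683 - 1*148) = 591753/(-319683 - 148) = 591753/(-319831) = 591753*(-1/319831) = -591753/319831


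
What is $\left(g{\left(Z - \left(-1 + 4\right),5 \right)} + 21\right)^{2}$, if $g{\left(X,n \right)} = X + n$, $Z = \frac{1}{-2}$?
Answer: $\frac{2025}{4} \approx 506.25$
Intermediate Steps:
$Z = - \frac{1}{2} \approx -0.5$
$\left(g{\left(Z - \left(-1 + 4\right),5 \right)} + 21\right)^{2} = \left(\left(\left(- \frac{1}{2} - \left(-1 + 4\right)\right) + 5\right) + 21\right)^{2} = \left(\left(\left(- \frac{1}{2} - 3\right) + 5\right) + 21\right)^{2} = \left(\left(- \frac{7}{2} + 5\right) + 21\right)^{2} = \left(\frac{3}{2} + 21\right)^{2} = \left(\frac{45}{2}\right)^{2} = \frac{2025}{4}$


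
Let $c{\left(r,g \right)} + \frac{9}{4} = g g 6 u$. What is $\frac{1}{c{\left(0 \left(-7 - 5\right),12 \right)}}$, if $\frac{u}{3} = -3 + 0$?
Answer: $- \frac{4}{31113} \approx -0.00012856$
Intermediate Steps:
$u = -9$ ($u = 3 \left(-3 + 0\right) = 3 \left(-3\right) = -9$)
$c{\left(r,g \right)} = - \frac{9}{4} - 54 g^{2}$ ($c{\left(r,g \right)} = - \frac{9}{4} + g g 6 \left(-9\right) = - \frac{9}{4} + g^{2} \cdot 6 \left(-9\right) = - \frac{9}{4} + 6 g^{2} \left(-9\right) = - \frac{9}{4} - 54 g^{2}$)
$\frac{1}{c{\left(0 \left(-7 - 5\right),12 \right)}} = \frac{1}{- \frac{9}{4} - 54 \cdot 12^{2}} = \frac{1}{- \frac{9}{4} - 7776} = \frac{1}{- \frac{31113}{4}} = - \frac{4}{31113}$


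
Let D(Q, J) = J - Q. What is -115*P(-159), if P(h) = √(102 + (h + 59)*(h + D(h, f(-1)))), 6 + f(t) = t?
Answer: -115*√802 ≈ -3256.8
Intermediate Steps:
f(t) = -6 + t
P(h) = √(-311 - 7*h) (P(h) = √(102 + (h + 59)*(h + ((-6 - 1) - h))) = √(102 + (59 + h)*(h + (-7 - h))) = √(102 + (59 + h)*(-7)) = √(102 + (-413 - 7*h)) = √(-311 - 7*h))
-115*P(-159) = -115*√(-311 - 7*(-159)) = -115*√(-311 + 1113) = -115*√802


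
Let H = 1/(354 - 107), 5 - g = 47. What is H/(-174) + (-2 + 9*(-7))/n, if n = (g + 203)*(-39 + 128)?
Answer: -2807899/615831762 ≈ -0.0045595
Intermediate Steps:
g = -42 (g = 5 - 1*47 = 5 - 47 = -42)
n = 14329 (n = (-42 + 203)*(-39 + 128) = 161*89 = 14329)
H = 1/247 ≈ 0.0040486
H/(-174) + (-2 + 9*(-7))/n = (1/247)/(-174) + (-2 + 9*(-7))/14329 = (1/247)*(-1/174) + (-2 - 63)*(1/14329) = -1/42978 - 65*1/14329 = -1/42978 - 65/14329 = -2807899/615831762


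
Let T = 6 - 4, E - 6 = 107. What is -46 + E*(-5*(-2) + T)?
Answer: 1310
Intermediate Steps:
E = 113 (E = 6 + 107 = 113)
T = 2
-46 + E*(-5*(-2) + T) = -46 + 113*(-5*(-2) + 2) = -46 + 113*(10 + 2) = -46 + 113*12 = -46 + 1356 = 1310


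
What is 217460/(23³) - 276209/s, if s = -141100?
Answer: 34044240903/1716763700 ≈ 19.830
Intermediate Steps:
217460/(23³) - 276209/s = 217460/(23³) - 276209/(-141100) = 217460/12167 - 276209*(-1/141100) = 217460*(1/12167) + 276209/141100 = 217460/12167 + 276209/141100 = 34044240903/1716763700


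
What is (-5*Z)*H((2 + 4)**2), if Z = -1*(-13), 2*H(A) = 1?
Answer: -65/2 ≈ -32.500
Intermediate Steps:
H(A) = 1/2 (H(A) = (1/2)*1 = 1/2)
Z = 13
(-5*Z)*H((2 + 4)**2) = -5*13*(1/2) = -65*1/2 = -65/2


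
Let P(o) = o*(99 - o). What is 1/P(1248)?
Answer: -1/1433952 ≈ -6.9737e-7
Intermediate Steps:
1/P(1248) = 1/(1248*(99 - 1*1248)) = 1/(1248*(99 - 1248)) = 1/(1248*(-1149)) = 1/(-1433952) = -1/1433952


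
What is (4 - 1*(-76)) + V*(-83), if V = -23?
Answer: 1989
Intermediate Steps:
(4 - 1*(-76)) + V*(-83) = (4 - 1*(-76)) - 23*(-83) = (4 + 76) + 1909 = 80 + 1909 = 1989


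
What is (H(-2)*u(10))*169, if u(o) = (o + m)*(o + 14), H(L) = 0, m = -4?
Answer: 0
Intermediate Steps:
u(o) = (-4 + o)*(14 + o) (u(o) = (o - 4)*(o + 14) = (-4 + o)*(14 + o))
(H(-2)*u(10))*169 = (0*(-56 + 10² + 10*10))*169 = (0*(-56 + 100 + 100))*169 = (0*144)*169 = 0*169 = 0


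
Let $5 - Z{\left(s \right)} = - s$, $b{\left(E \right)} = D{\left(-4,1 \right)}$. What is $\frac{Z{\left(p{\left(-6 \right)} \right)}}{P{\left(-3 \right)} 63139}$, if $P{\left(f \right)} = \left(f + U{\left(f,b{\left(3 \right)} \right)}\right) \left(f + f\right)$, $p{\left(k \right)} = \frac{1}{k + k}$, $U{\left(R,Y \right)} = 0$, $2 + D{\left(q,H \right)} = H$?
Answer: $\frac{59}{13638024} \approx 4.3261 \cdot 10^{-6}$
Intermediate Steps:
$D{\left(q,H \right)} = -2 + H$
$b{\left(E \right)} = -1$ ($b{\left(E \right)} = -2 + 1 = -1$)
$p{\left(k \right)} = \frac{1}{2 k}$
$Z{\left(s \right)} = 5 + s$ ($Z{\left(s \right)} = 5 - - s = 5 + s$)
$P{\left(f \right)} = 2 f^{2}$ ($P{\left(f \right)} = \left(f + 0\right) \left(f + f\right) = f 2 f = 2 f^{2}$)
$\frac{Z{\left(p{\left(-6 \right)} \right)}}{P{\left(-3 \right)} 63139} = \frac{5 + \frac{1}{2 \left(-6\right)}}{2 \left(-3\right)^{2} \cdot 63139} = \frac{5 + \frac{1}{2} \left(- \frac{1}{6}\right)}{2 \cdot 9 \cdot 63139} = \frac{5 - \frac{1}{12}}{18 \cdot 63139} = \frac{59}{12 \cdot 1136502} = \frac{59}{12} \cdot \frac{1}{1136502} = \frac{59}{13638024}$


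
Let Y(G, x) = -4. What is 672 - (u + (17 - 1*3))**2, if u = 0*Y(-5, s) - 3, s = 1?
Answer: 551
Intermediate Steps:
u = -3 (u = 0*(-4) - 3 = 0 - 3 = -3)
672 - (u + (17 - 1*3))**2 = 672 - (-3 + (17 - 1*3))**2 = 672 - (-3 + (17 - 3))**2 = 672 - (-3 + 14)**2 = 672 - 1*11**2 = 672 - 1*121 = 672 - 121 = 551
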